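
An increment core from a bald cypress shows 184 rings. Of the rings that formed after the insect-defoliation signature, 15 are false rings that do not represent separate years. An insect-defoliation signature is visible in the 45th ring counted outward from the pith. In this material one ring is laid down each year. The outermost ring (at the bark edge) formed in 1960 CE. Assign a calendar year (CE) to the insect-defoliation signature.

The insect-defoliation signature sits at ring 45 from the pith, so 184 − 45 = 139 rings formed after it.
139 − 15 false = 124 true rings after the insect-defoliation signature.
Counting back 124 years from 1960 CE places the insect-defoliation signature in 1960 − 124 = 1836 CE.

1836 CE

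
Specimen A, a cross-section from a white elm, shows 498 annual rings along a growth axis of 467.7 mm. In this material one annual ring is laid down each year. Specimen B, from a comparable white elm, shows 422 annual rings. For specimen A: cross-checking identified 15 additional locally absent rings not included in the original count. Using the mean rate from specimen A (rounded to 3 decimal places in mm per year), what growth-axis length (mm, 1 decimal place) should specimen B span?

384.9 mm

Specimen A: true annual ring count = 498 + 15 = 513.
A: Mean rate = 467.7 mm / 513 years ≈ 0.912 mm per year.
Length of B = 0.912 × 422 = 384.9 mm.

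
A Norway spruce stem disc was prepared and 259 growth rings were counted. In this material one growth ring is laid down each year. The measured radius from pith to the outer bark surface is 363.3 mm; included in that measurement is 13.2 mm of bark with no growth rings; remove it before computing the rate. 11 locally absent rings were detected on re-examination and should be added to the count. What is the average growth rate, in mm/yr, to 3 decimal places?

Adjusted count: 259 + 11 = 270 growth rings.
Net length = 363.3 − 13.2 = 350.1 mm.
Extension rate ≈ 350.1 / 270 = 1.297 mm/yr.

1.297 mm/yr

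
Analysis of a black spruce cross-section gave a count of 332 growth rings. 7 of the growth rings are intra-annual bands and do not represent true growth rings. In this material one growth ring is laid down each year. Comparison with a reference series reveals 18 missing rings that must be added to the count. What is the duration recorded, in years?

343 yr

Adjusted count: 332 − 7 + 18 = 343 growth rings.
One growth ring per year makes the duration 343 years.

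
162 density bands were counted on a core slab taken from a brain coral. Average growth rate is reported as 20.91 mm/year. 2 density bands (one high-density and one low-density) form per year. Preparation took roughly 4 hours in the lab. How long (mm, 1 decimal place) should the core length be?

1693.7 mm

162 density bands at 2 per year is 162 / 2 = 81 years.
Predicted length = 20.91 mm/year × 81 years = 1693.7 mm.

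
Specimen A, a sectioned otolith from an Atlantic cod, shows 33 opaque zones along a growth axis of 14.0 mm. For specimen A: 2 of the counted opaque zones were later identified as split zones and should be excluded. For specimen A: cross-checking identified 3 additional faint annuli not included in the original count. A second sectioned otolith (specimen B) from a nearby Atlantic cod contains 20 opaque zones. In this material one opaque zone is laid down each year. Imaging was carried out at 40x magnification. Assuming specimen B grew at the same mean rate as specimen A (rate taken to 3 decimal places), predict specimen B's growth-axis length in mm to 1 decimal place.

8.2 mm

Specimen A: correcting the raw count gives 33 − 2 + 3 = 34 true opaque zones.
A: 14.0 mm over 34 years gives 14.0 / 34 ≈ 0.412 mm/yr.
Length of B = 0.412 × 20 = 8.2 mm.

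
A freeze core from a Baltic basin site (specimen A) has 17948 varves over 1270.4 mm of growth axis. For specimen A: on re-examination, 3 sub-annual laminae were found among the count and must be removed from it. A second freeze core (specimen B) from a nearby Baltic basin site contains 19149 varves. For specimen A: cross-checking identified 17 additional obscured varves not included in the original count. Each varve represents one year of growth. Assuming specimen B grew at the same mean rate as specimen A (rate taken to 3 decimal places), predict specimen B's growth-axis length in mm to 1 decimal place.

1359.6 mm

Specimen A: correcting the raw count gives 17948 − 3 + 17 = 17962 true varves.
A: 1270.4 mm over 17962 years gives 1270.4 / 17962 ≈ 0.071 mm per year.
B's length ≈ 0.071 × 19149 = 1359.6 mm.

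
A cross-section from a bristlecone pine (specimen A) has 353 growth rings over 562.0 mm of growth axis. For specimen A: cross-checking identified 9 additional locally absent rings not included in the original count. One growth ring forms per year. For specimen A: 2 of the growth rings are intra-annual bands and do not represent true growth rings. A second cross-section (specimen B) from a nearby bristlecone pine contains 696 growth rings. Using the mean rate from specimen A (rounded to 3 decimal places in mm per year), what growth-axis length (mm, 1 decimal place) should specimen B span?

Specimen A: adjusted count: 353 − 2 + 9 = 360 growth rings.
A: 562.0 mm over 360 years gives 562.0 / 360 ≈ 1.561 mm/year.
B's length ≈ 1.561 × 696 = 1086.5 mm.

1086.5 mm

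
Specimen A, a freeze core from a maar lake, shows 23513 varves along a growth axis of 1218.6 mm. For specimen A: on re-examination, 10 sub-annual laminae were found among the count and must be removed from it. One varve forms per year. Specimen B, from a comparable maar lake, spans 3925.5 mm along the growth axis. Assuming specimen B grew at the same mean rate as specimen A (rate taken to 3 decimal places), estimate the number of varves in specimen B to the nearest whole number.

Specimen A: correcting the raw count gives 23513 − 10 = 23503 true varves.
A: Mean rate = 1218.6 mm / 23503 years ≈ 0.052 mm per year.
For B, 3925.5 / 0.052 = 75490.38 years ≈ 75490 varves.

75490 varves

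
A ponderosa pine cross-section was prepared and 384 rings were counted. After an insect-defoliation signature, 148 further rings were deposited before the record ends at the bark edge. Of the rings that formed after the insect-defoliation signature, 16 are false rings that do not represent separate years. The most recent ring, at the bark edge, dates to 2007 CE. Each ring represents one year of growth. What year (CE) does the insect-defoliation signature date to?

1875 CE

148 rings formed after the insect-defoliation signature.
Removing the 16 false rings leaves 148 − 16 = 132 true rings beyond the insect-defoliation signature.
The ring at the bark edge is 2007 CE, so the insect-defoliation signature dates to 2007 − 132 = 1875 CE.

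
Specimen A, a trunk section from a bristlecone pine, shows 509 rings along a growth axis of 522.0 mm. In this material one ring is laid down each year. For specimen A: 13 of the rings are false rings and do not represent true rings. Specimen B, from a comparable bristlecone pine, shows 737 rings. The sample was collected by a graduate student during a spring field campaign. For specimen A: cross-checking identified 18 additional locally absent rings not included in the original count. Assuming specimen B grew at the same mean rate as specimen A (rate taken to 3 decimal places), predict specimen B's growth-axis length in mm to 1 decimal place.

Specimen A: after corrections the count is 509 − 13 + 18 = 514 rings.
A: Mean rate = 522.0 mm / 514 years ≈ 1.016 mm per year.
B's length ≈ 1.016 × 737 = 748.8 mm.

748.8 mm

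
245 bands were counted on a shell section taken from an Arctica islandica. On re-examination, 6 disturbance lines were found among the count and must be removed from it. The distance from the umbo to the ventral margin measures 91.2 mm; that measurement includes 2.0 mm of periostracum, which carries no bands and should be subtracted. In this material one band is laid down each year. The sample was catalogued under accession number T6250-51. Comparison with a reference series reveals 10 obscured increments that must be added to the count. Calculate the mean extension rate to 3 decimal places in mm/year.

Adjusted count: 245 − 6 + 10 = 249 bands.
Net length = 91.2 − 2.0 = 89.2 mm.
Extension rate ≈ 89.2 / 249 = 0.358 mm/year.

0.358 mm/year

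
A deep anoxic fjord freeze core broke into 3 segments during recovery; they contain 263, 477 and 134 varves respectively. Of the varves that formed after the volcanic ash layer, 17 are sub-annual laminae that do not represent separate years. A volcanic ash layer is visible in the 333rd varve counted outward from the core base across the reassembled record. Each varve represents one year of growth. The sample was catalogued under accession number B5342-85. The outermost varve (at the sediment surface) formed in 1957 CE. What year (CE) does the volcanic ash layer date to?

1433 CE

Total varves = 263 + 477 + 134 = 874.
The volcanic ash layer sits at varve 333 from the core base, so 874 − 333 = 541 varves formed after it.
Removing the 17 false varves leaves 541 − 17 = 524 true varves beyond the volcanic ash layer.
The varve at the sediment surface is 1957 CE, so the volcanic ash layer dates to 1957 − 524 = 1433 CE.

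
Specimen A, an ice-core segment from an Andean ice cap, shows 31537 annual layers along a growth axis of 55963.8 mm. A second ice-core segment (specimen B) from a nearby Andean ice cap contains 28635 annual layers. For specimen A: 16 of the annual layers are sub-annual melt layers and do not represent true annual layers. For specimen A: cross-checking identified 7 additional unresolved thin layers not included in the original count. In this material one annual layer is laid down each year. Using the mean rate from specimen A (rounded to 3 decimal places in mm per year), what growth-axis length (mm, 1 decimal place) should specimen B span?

Specimen A: after corrections the count is 31537 − 16 + 7 = 31528 annual layers.
A: 55963.8 mm over 31528 years gives 55963.8 / 31528 ≈ 1.775 mm/year.
B's length ≈ 1.775 × 28635 = 50827.1 mm.

50827.1 mm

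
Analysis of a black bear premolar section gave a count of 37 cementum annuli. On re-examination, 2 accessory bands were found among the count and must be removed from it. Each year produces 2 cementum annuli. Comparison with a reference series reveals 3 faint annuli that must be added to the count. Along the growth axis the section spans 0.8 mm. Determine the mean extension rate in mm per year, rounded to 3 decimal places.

Adjusted count: 37 − 2 + 3 = 38 cementum annuli.
Dividing by 2 cementum annuli per year: 38 / 2 = 19 years.
Mean rate = 0.8 mm / 19 years ≈ 0.042 mm per year.

0.042 mm per year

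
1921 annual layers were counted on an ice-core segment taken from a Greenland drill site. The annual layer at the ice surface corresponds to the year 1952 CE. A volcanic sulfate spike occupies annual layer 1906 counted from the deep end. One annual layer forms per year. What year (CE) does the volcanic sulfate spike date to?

1937 CE

The volcanic sulfate spike sits at annual layer 1906 from the deep end, so 1921 − 1906 = 15 annual layers formed after it.
Counting back 15 years from 1952 CE places the volcanic sulfate spike in 1952 − 15 = 1937 CE.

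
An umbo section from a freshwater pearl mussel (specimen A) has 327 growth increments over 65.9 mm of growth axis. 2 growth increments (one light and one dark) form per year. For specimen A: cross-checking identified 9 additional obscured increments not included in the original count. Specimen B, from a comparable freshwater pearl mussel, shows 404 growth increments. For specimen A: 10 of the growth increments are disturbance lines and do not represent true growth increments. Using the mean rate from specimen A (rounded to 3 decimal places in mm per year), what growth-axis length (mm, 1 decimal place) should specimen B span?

81.6 mm

Specimen A: true growth increment count = 327 − 10 + 9 = 326.
Specimen A: dividing by 2 growth increments per year: 326 / 2 = 163 years.
A: 65.9 mm over 163 years gives 65.9 / 163 ≈ 0.404 mm per year.
Specimen B: 404 growth increments at 2 per year is 404 / 2 = 202 years. Length of B = 0.404 × 202 = 81.6 mm.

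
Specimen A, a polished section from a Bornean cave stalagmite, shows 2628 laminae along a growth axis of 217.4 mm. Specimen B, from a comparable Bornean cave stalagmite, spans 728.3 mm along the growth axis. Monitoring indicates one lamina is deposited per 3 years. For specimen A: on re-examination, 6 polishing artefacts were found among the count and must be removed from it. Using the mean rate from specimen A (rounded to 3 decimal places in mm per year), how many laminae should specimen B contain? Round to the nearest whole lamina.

8670 laminae

Specimen A: after corrections the count is 2628 − 6 = 2622 laminae.
Specimen A: at 3 years per lamina, 2622 × 3 = 7866 years.
A: 217.4 mm over 7866 years gives 217.4 / 7866 ≈ 0.028 mm per year.
Specimen B: 728.3 mm / 0.028 mm per year = 26010.71 years; at 3 years per lamina that is 26010.71 / 3 ≈ 8670 laminae.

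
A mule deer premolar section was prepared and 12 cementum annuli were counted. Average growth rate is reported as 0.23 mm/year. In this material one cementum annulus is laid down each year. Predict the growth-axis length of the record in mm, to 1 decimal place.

12 years of growth are recorded.
12 years at 0.23 mm/year gives 0.23 × 12 = 2.8 mm.

2.8 mm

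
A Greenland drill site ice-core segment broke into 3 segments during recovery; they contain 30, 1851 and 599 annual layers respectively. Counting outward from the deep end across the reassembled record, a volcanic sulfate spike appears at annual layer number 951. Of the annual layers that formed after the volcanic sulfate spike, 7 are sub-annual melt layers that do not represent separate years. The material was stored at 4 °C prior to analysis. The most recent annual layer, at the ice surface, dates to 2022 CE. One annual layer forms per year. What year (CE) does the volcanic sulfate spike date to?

500 CE

Total annual layers = 30 + 1851 + 599 = 2480.
The volcanic sulfate spike sits at annual layer 951 from the deep end, so 2480 − 951 = 1529 annual layers formed after it.
1529 − 7 false = 1522 true annual layers after the volcanic sulfate spike.
The annual layer at the ice surface is 2022 CE, so the volcanic sulfate spike dates to 2022 − 1522 = 500 CE.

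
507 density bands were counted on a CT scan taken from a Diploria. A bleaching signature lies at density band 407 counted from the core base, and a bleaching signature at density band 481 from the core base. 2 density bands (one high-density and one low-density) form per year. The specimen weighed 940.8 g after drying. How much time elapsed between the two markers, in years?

37 yr

481 − 407 = 74 density bands lie between the two events.
Dividing by 2 density bands per year: 74 / 2 = 37 years.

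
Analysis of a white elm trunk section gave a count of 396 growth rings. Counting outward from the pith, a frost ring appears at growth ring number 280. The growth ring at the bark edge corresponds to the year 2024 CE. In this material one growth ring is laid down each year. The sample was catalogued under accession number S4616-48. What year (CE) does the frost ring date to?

1908 CE

396 − 280 = 116 growth rings lie beyond the frost ring toward the bark edge.
2024 − 116 = 1908 CE.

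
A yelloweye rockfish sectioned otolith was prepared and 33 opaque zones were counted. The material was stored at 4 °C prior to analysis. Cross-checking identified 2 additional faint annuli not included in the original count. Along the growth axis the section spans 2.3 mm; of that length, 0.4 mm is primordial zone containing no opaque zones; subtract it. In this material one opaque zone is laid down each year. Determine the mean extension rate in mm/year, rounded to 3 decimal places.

Adjusted count: 33 + 2 = 35 opaque zones.
The growth record spans 2.3 − 0.4 = 1.9 mm.
Mean rate = 1.9 mm / 35 years ≈ 0.054 mm/year.

0.054 mm/year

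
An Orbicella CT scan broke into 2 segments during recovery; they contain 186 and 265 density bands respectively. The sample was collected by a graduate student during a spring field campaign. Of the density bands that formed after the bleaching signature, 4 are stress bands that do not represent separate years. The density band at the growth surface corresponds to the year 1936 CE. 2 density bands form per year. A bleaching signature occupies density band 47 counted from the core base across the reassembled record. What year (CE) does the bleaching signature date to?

Total density bands = 186 + 265 = 451.
Between density band 47 and the growth surface there are 451 − 47 = 404 density bands.
Removing the 4 false density bands leaves 404 − 4 = 400 true density bands beyond the bleaching signature.
With 2 density bands per year, 400 / 2 = 200 years.
The density band at the growth surface is 1936 CE, so the bleaching signature dates to 1936 − 200 = 1736 CE.

1736 CE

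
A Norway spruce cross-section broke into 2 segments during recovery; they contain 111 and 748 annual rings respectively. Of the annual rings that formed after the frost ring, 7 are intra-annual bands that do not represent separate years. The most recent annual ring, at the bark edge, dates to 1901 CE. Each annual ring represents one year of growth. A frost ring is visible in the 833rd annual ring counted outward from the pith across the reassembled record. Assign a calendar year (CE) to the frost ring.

Total annual rings = 111 + 748 = 859.
Between annual ring 833 and the bark edge there are 859 − 833 = 26 annual rings.
26 − 7 false = 19 true annual rings after the frost ring.
1901 − 19 = 1882 CE.

1882 CE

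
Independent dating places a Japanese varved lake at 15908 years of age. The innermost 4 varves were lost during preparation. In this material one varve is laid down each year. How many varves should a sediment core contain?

One varve per year gives 15908 varves over 15908 years.
Subtracting the 4 varves not captured gives 15908 − 4 = 15904 varves in the record.

15904 varves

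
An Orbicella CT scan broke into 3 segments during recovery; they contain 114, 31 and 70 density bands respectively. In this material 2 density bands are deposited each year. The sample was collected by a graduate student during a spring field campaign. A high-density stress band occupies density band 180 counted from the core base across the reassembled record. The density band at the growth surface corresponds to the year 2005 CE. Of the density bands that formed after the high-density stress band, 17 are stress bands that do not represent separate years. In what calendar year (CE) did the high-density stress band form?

1996 CE

Total density bands = 114 + 31 + 70 = 215.
215 − 180 = 35 density bands lie beyond the high-density stress band toward the growth surface.
35 − 17 false = 18 true density bands after the high-density stress band.
18 density bands at 2 per year is 18 / 2 = 9 years.
Counting back 9 years from 2005 CE places the high-density stress band in 2005 − 9 = 1996 CE.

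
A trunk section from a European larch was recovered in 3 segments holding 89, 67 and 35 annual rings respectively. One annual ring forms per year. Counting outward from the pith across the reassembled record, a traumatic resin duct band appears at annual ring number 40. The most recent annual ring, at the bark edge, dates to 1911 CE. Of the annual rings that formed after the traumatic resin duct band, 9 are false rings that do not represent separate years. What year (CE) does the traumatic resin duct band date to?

Total annual rings = 89 + 67 + 35 = 191.
191 − 40 = 151 annual rings lie beyond the traumatic resin duct band toward the bark edge.
Removing the 9 false annual rings leaves 151 − 9 = 142 true annual rings beyond the traumatic resin duct band.
The annual ring at the bark edge is 1911 CE, so the traumatic resin duct band dates to 1911 − 142 = 1769 CE.

1769 CE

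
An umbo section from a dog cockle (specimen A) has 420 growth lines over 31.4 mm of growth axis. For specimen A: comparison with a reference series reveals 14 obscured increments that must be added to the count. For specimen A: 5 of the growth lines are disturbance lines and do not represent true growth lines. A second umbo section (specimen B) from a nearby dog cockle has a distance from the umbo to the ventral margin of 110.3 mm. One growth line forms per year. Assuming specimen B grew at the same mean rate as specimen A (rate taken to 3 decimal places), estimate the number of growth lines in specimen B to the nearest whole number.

1511 growth lines

Specimen A: correcting the raw count gives 420 − 5 + 14 = 429 true growth lines.
A: 31.4 mm over 429 years gives 31.4 / 429 ≈ 0.073 mm/yr.
B spans 110.3 / 0.073 = 1510.96 years ≈ 1511 growth lines.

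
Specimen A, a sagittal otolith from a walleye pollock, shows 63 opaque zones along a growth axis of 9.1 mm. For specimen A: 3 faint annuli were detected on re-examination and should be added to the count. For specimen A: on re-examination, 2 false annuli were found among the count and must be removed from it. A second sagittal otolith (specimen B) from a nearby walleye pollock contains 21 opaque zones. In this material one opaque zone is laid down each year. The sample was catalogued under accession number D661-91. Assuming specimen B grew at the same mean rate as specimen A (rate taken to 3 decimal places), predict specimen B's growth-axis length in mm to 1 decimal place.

Specimen A: adjusted count: 63 − 2 + 3 = 64 opaque zones.
A: Mean rate = 9.1 mm / 64 years ≈ 0.142 mm/year.
For B, 0.142 mm/year × 21 years = 3.0 mm.

3.0 mm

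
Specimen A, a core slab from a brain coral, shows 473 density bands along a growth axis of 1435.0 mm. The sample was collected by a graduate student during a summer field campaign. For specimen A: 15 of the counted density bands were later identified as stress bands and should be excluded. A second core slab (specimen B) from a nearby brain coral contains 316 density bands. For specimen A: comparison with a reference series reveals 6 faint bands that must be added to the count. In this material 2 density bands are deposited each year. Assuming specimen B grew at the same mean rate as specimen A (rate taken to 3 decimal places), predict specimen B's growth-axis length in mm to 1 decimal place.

977.2 mm

Specimen A: adjusted count: 473 − 15 + 6 = 464 density bands.
Specimen A: with 2 density bands per year, 464 / 2 = 232 years.
A: 1435.0 mm over 232 years gives 1435.0 / 232 ≈ 6.185 mm/year.
Specimen B: dividing by 2 density bands per year: 316 / 2 = 158 years. For B, 6.185 mm/year × 158 years = 977.2 mm.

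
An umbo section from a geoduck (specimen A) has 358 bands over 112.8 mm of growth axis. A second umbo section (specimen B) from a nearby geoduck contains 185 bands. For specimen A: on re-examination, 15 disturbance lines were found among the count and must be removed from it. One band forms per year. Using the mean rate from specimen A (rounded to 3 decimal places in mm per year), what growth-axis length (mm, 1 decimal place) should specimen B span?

60.9 mm

Specimen A: after corrections the count is 358 − 15 = 343 bands.
A: 112.8 mm over 343 years gives 112.8 / 343 ≈ 0.329 mm per year.
B's length ≈ 0.329 × 185 = 60.9 mm.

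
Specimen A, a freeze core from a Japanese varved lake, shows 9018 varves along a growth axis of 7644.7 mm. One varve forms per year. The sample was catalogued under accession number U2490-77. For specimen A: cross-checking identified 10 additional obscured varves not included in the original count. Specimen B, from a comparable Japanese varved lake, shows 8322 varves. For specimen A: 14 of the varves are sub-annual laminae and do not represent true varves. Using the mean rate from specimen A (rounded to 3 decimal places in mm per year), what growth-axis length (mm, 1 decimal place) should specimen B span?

Specimen A: true varve count = 9018 − 14 + 10 = 9014.
A: Mean rate = 7644.7 mm / 9014 years ≈ 0.848 mm per year.
Length of B = 0.848 × 8322 = 7057.1 mm.

7057.1 mm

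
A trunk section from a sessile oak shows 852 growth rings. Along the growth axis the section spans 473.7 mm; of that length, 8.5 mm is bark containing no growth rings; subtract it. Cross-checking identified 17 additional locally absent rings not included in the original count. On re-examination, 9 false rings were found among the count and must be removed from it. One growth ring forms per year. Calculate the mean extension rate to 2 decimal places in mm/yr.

Correcting the raw count gives 852 − 9 + 17 = 860 true growth rings.
Net length = 473.7 − 8.5 = 465.2 mm.
465.2 mm over 860 years gives 465.2 / 860 ≈ 0.54 mm/yr.

0.54 mm/yr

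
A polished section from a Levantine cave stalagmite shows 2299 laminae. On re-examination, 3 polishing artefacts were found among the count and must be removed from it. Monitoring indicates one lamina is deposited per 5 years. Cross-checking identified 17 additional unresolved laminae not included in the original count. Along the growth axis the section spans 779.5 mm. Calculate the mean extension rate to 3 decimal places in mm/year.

0.067 mm/year

Adjusted count: 2299 − 3 + 17 = 2313 laminae.
2313 laminae at 5 years each span 2313 × 5 = 11565 years.
779.5 mm over 11565 years gives 779.5 / 11565 ≈ 0.067 mm/year.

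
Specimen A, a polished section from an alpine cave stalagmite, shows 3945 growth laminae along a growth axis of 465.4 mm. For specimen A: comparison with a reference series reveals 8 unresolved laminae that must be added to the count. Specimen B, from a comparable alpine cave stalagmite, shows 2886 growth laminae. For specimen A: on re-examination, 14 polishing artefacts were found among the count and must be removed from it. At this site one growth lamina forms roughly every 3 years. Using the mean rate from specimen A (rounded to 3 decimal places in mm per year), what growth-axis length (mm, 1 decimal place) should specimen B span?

337.7 mm

Specimen A: adjusted count: 3945 − 14 + 8 = 3939 growth laminae.
Specimen A: multiplying by 3 years per growth lamina: 3939 × 3 = 11817 years.
A: Mean rate = 465.4 mm / 11817 years ≈ 0.039 mm/year.
Specimen B: at 3 years per growth lamina, 2886 × 3 = 8658 years. Length of B = 0.039 × 8658 = 337.7 mm.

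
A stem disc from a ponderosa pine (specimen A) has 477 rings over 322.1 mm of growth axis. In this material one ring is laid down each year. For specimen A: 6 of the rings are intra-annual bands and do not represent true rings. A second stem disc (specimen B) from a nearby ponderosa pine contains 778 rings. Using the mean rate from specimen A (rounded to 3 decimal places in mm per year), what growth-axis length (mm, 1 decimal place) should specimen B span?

532.2 mm

Specimen A: adjusted count: 477 − 6 = 471 rings.
A: 322.1 mm over 471 years gives 322.1 / 471 ≈ 0.684 mm/yr.
Length of B = 0.684 × 778 = 532.2 mm.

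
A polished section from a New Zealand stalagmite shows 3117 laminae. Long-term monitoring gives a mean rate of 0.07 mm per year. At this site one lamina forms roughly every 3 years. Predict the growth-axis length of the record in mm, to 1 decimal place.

Multiplying by 3 years per lamina: 3117 × 3 = 9351 years.
9351 years at 0.07 mm/year gives 0.07 × 9351 = 654.6 mm.

654.6 mm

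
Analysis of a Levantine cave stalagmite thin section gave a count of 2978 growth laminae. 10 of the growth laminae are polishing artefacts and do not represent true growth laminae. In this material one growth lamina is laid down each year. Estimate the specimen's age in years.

2968 years

Correcting the raw count gives 2978 − 10 = 2968 true growth laminae.
One growth lamina per year makes the duration 2968 years.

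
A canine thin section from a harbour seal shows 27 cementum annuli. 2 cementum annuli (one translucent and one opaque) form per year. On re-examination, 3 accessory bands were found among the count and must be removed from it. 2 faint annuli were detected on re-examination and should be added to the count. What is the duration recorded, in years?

13 yr

After corrections the count is 27 − 3 + 2 = 26 cementum annuli.
Dividing by 2 cementum annuli per year: 26 / 2 = 13 years.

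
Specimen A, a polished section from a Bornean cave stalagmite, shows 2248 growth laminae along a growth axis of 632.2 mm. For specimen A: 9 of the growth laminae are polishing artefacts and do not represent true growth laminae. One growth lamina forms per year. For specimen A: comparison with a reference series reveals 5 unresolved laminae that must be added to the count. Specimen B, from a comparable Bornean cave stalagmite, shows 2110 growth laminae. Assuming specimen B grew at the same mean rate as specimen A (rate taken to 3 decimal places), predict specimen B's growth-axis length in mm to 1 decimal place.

Specimen A: true growth lamina count = 2248 − 9 + 5 = 2244.
A: 632.2 mm over 2244 years gives 632.2 / 2244 ≈ 0.282 mm/yr.
For B, 0.282 mm/year × 2110 years = 595.0 mm.

595.0 mm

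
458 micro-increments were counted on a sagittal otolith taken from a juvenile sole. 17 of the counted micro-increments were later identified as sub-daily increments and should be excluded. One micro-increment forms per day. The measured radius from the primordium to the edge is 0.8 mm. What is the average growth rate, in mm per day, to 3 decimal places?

0.002 mm per day

True micro-increment count = 458 − 17 = 441.
Mean rate = 0.8 mm / 441 days ≈ 0.002 mm per day.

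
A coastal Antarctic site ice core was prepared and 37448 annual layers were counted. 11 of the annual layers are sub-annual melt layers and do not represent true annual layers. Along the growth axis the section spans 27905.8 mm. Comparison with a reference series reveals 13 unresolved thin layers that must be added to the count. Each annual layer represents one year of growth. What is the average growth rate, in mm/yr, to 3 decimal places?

0.745 mm/yr

Correcting the raw count gives 37448 − 11 + 13 = 37450 true annual layers.
Extension rate ≈ 27905.8 / 37450 = 0.745 mm/yr.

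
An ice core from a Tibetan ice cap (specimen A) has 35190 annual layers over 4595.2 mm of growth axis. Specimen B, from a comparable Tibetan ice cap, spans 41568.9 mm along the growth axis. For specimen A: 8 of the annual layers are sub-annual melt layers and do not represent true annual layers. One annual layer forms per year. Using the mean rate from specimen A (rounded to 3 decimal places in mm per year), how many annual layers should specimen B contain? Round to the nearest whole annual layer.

317320 annual layers

Specimen A: true annual layer count = 35190 − 8 = 35182.
A: Extension rate ≈ 4595.2 / 35182 = 0.131 mm/yr.
Specimen B: 41568.9 mm / 0.131 mm per year = 317319.85 years ≈ 317320 annual layers.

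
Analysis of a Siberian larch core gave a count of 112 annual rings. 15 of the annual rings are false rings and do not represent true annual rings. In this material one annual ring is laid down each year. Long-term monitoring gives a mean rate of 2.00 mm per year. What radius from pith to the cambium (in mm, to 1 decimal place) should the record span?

True annual ring count = 112 − 15 = 97.
97 years at 2.00 mm/year gives 2.00 × 97 = 194.0 mm.

194.0 mm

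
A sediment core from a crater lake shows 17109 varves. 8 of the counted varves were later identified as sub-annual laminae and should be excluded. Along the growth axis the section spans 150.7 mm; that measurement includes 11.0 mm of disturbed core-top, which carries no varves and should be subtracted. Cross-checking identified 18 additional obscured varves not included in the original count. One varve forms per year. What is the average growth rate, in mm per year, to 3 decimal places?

After corrections the count is 17109 − 8 + 18 = 17119 varves.
Net length = 150.7 − 11.0 = 139.7 mm.
Mean rate = 139.7 mm / 17119 years ≈ 0.008 mm per year.

0.008 mm per year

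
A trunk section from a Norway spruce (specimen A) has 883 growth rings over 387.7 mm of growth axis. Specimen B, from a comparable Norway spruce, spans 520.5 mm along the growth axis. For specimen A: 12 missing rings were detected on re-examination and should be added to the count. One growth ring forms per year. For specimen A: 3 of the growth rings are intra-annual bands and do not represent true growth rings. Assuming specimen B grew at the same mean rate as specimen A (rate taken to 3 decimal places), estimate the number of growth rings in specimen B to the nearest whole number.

Specimen A: after corrections the count is 883 − 3 + 12 = 892 growth rings.
A: 387.7 mm over 892 years gives 387.7 / 892 ≈ 0.435 mm/yr.
Specimen B: 520.5 mm / 0.435 mm per year = 1196.55 years ≈ 1197 growth rings.

1197 growth rings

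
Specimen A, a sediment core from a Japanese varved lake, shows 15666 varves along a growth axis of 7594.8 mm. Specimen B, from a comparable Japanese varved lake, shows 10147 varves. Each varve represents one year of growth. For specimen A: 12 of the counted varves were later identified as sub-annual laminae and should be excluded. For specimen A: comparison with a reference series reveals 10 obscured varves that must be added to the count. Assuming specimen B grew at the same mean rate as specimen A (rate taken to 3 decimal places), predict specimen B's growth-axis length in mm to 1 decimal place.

Specimen A: true varve count = 15666 − 12 + 10 = 15664.
A: Mean rate = 7594.8 mm / 15664 years ≈ 0.485 mm/year.
Length of B = 0.485 × 10147 = 4921.3 mm.

4921.3 mm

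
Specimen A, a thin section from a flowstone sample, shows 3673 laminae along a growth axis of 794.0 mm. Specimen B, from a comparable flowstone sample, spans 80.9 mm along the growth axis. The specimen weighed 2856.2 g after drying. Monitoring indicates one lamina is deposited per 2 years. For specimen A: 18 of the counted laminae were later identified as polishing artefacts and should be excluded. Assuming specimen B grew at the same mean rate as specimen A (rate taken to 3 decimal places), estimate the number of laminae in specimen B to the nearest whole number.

Specimen A: true lamina count = 3673 − 18 = 3655.
Specimen A: at 2 years per lamina, 3655 × 2 = 7310 years.
A: 794.0 mm over 7310 years gives 794.0 / 7310 ≈ 0.109 mm/yr.
B spans 80.9 / 0.109 = 742.20 years; at 2 years per lamina that is 742.20 / 2 ≈ 371 laminae.

371 laminae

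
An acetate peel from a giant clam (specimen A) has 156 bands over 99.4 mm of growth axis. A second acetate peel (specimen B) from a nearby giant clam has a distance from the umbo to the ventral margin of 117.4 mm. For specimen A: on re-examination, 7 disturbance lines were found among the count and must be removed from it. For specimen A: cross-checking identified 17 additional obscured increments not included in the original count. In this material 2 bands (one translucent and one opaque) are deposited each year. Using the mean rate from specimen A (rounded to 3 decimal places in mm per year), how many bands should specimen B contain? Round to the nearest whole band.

Specimen A: after corrections the count is 156 − 7 + 17 = 166 bands.
Specimen A: with 2 bands per year, 166 / 2 = 83 years.
A: Extension rate ≈ 99.4 / 83 = 1.198 mm per year.
B spans 117.4 / 1.198 = 98.00 years; at 2 bands per year that is 98.00 × 2 ≈ 196 bands.

196 bands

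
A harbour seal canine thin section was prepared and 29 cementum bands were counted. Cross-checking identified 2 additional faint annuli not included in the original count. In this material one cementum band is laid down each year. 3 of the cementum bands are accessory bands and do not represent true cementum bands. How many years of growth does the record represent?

28 years

After corrections the count is 29 − 3 + 2 = 28 cementum bands.
One cementum band per year makes the duration 28 years.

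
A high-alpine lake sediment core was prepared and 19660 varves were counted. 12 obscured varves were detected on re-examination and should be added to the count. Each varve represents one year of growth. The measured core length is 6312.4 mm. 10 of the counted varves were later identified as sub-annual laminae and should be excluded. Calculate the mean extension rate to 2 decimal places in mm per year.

0.32 mm per year

True varve count = 19660 − 10 + 12 = 19662.
6312.4 mm over 19662 years gives 6312.4 / 19662 ≈ 0.32 mm per year.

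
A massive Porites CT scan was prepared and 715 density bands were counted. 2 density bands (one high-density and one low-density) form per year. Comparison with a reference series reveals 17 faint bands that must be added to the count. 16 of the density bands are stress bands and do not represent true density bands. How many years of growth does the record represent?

True density band count = 715 − 16 + 17 = 716.
Dividing by 2 density bands per year: 716 / 2 = 358 years.

358 years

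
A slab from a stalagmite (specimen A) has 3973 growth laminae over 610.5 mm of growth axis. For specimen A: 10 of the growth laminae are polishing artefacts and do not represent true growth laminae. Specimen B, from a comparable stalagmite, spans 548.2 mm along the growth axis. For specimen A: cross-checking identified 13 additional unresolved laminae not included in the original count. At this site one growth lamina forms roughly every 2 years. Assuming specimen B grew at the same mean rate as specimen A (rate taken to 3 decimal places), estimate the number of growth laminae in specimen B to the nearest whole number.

3560 growth laminae

Specimen A: correcting the raw count gives 3973 − 10 + 13 = 3976 true growth laminae.
Specimen A: 3976 growth laminae at 2 years each span 3976 × 2 = 7952 years.
A: 610.5 mm over 7952 years gives 610.5 / 7952 ≈ 0.077 mm per year.
Specimen B: 548.2 mm / 0.077 mm per year = 7119.48 years; at 2 years per growth lamina that is 7119.48 / 2 ≈ 3560 growth laminae.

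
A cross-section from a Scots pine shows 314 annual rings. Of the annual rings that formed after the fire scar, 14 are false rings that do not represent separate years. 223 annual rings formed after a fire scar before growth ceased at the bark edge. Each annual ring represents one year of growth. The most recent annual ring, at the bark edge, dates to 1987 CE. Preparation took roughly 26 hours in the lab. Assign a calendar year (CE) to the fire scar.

1778 CE

There are 223 annual rings younger than the fire scar.
Removing the 14 false annual rings leaves 223 − 14 = 209 true annual rings beyond the fire scar.
The annual ring at the bark edge is 1987 CE, so the fire scar dates to 1987 − 209 = 1778 CE.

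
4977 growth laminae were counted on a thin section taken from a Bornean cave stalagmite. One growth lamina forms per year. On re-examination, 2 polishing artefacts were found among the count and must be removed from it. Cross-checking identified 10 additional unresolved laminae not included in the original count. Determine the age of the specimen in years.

Correcting the raw count gives 4977 − 2 + 10 = 4985 true growth laminae.
With a one-to-one growth lamina periodicity this is 4985 years.

4985 yr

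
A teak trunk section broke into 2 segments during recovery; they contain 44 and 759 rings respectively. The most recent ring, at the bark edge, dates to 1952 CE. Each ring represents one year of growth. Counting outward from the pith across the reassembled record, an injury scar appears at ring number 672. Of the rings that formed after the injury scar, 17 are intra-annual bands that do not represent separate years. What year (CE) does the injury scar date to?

1838 CE

Total rings = 44 + 759 = 803.
803 − 672 = 131 rings lie beyond the injury scar toward the bark edge.
Excluding 17 false rings: 131 − 17 = 114.
1952 − 114 = 1838 CE.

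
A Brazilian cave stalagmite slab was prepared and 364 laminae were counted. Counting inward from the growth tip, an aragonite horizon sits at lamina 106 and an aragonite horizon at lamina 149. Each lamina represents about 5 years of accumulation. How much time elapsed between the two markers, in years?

215 yr

149 − 106 = 43 laminae lie between the two events.
43 laminae at 5 years each span 43 × 5 = 215 years.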